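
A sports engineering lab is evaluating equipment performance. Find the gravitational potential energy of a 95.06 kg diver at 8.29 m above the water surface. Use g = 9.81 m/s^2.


PE = m * g * h
PE = 95.06 * 9.81 * 8.29
PE = 932.5386 * 8.29 = 7730.745 J

7730.745 J


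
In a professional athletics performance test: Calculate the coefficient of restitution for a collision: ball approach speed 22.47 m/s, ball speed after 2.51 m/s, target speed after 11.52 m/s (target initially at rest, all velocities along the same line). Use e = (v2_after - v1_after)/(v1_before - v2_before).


e = (v2_after - v1_after) / (v1_before - v2_before)
Numerator = 11.52 - 2.51 = 9.01
Denominator = 22.47 - 0 = 22.47
e = 9.01 / 22.47 = 0.401

0.401


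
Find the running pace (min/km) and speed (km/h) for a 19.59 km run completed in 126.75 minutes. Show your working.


Pace = time / distance = 126.75 min / 19.59 km = 6.4701 min/km
Speed = distance / time_in_hours = 19.59 / 2.1125 hr
Speed = 9.2734 km/h

6.4701 min/km, 9.2734 km/h


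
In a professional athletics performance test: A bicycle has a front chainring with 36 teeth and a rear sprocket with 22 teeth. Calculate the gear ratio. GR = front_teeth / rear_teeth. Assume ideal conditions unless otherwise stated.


GR = front_teeth / rear_teeth
GR = 36 / 22
GR = 1.6364

1.6364


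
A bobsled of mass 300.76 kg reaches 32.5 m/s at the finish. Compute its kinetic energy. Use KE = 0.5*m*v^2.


KE = 0.5 * m * v^2
KE = 0.5 * 300.76 * 32.5^2
KE = 0.5 * 300.76 * 1056.25 = 158838.875 J

158838.875 J


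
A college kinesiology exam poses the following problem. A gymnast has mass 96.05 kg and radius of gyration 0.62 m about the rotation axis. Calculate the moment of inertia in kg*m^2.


I = m * k^2
I = 96.05 * 0.62^2
I = 96.05 * 0.3844 = 36.9216 kg*m^2

36.9216 kg*m^2


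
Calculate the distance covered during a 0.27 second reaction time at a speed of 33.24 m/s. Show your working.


d = v * t
d = 33.24 * 0.27
d = 8.9748 m

8.9748 m


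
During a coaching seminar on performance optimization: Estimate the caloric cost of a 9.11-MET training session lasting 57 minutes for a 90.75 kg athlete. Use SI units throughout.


kcal = MET * mass * time_hr
Convert time: 57 min = 0.95 hr
kcal = 9.11 * 90.75 * 0.95
kcal = 785.3959 kcal

785.3959 kcal


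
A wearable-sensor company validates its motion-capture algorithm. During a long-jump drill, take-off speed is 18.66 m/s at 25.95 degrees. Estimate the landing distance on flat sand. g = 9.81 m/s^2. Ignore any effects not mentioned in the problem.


R = v^2 * sin(2*theta) / g
Convert angle to radians: theta = 25.95 deg = 0.4529 rad
sin(2*theta) = sin(0.9058) = 0.7869
R = 18.66^2 * 0.7869 / 9.81
R = 348.1956 * 0.7869 / 9.81 = 27.9314 m

27.9314 m


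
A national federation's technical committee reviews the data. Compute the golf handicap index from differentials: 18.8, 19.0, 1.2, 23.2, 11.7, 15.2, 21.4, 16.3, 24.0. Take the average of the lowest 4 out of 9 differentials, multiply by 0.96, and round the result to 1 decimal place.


All differentials: 18.8, 19.0, 1.2, 23.2, 11.7, 15.2, 21.4, 16.3, 24.0
Sorted: 1.2, 11.7, 15.2, 16.3, 18.8, 19.0, 21.4, 23.2, 24.0
Best 4: 1.2, 11.7, 15.2, 16.3
Average of best = 44.4 / 4 = 11.1
Raw index = 11.1 * 0.96 = 10.656
Handicap index = round(10.656, 1) = 10.7

10.7


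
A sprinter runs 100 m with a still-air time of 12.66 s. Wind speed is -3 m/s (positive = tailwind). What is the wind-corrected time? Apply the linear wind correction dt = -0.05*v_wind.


dt = -0.05 * v_wind = -0.05 * -3 = 0.15 s
t_corrected = t_still + dt = 12.66 + (0.15)
t_corrected = 12.81 s

12.81 s


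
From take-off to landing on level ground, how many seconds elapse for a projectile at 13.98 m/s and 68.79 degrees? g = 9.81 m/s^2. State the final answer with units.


T = 2*v*sin(theta)/g
sin(theta) = sin(68.79 deg) = 0.9323
T = 2*13.98*0.9323 / 9.81
T = 26.066 / 9.81 = 2.6571 s

2.6571 s


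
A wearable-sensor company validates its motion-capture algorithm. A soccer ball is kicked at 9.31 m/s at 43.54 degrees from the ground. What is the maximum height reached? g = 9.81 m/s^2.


H = (v*sin(theta))^2 / (2*g)
vy = v*sin(theta) = 9.31 * sin(43.54 deg) = 6.4133 m/s
H = vy^2 / (2*g) = 41.1303 / (2*9.81)
H = 41.1303 / 19.62 = 2.0963 m

2.0963 m


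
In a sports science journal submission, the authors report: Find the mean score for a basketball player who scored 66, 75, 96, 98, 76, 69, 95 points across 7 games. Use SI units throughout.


Average = sum / n
Sum = 575
Average = 575 / 7 = 82.1429

82.1429


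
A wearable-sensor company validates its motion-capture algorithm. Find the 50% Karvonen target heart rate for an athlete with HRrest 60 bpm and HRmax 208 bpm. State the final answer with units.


Target = HRrest + pct*(HRmax - HRrest)
Heart rate reserve = HRmax - HRrest = 208 - 60 = 148 bpm
Fraction = 50% = 0.5
Target = 60 + 0.5 * 148
Target = 60 + 74 = 134 bpm

134 bpm


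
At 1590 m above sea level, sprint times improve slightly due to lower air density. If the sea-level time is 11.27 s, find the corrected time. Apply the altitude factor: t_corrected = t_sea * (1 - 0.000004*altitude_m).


Correction factor = 1 - 0.000004 * 1590 = 0.99364
t_corrected = t_sea * factor = 11.27 * 0.99364
t_corrected = 11.1983 s

11.1983 s


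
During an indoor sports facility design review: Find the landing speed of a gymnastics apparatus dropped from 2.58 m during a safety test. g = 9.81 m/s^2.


v = sqrt(2 * g * h)
v = sqrt(2 * 9.81 * 2.58)
v = sqrt(50.6196) = 7.1147 m/s

7.1147 m/s


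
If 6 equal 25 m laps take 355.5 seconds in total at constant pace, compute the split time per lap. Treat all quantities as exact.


Split time = total_time / n_laps = 355.5 / 6
Split time = 59.25 s per lap

59.25 s


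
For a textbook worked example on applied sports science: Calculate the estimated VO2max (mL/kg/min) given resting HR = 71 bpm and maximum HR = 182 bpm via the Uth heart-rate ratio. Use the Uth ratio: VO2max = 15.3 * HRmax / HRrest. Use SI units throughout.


VO2max = 15.3 * HRmax / HRrest
VO2max = 15.3 * 182 / 71
VO2max = 2784.6 / 71 = 39.2197 mL/kg/min

39.2197 mL/kg/min


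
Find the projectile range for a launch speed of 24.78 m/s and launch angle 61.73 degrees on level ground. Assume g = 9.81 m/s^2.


R = v^2 * sin(2*theta) / g
Convert angle to radians: theta = 61.73 deg = 1.0774 rad
sin(2*theta) = sin(2.1548) = 0.8343
R = 24.78^2 * 0.8343 / 9.81
R = 614.0484 * 0.8343 / 9.81 = 52.2205 m

52.2205 m


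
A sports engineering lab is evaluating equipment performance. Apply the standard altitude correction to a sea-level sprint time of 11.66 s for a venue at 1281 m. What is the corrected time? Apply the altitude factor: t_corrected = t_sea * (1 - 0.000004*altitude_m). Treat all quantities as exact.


Correction factor = 1 - 0.000004 * 1281 = 0.994876
t_corrected = t_sea * factor = 11.66 * 0.994876
t_corrected = 11.6003 s

11.6003 s


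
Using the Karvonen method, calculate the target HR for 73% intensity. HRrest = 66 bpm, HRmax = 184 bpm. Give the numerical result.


Target = HRrest + pct*(HRmax - HRrest)
Heart rate reserve = HRmax - HRrest = 184 - 66 = 118 bpm
Fraction = 73% = 0.73
Target = 66 + 0.73 * 118
Target = 66 + 86.14 = 152.14 bpm

152.14 bpm


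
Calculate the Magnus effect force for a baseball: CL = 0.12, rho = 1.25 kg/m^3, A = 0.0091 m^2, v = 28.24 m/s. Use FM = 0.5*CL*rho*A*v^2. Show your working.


FM = 0.5 * CL * rho * A * v^2
FM = 0.5 * 0.12 * 1.25 * 0.0091 * 28.24^2
v^2 = 797.4976
FM = 0.5 * 0.12 * 1.25 * 0.0091 * 797.4976 = 0.5443 N

0.5443 N


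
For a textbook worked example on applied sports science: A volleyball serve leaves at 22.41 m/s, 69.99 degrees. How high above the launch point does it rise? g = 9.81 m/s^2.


H = (v*sin(theta))^2 / (2*g)
vy = v*sin(theta) = 22.41 * sin(69.99 deg) = 21.0572 m/s
H = vy^2 / (2*g) = 443.4046 / (2*9.81)
H = 443.4046 / 19.62 = 22.5996 m

22.5996 m


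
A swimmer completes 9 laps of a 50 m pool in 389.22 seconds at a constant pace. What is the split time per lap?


Split time = total_time / n_laps = 389.22 / 9
Split time = 43.2467 s per lap

43.2467 s


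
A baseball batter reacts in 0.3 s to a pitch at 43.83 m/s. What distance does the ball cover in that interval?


d = v * t
d = 43.83 * 0.3
d = 13.149 m

13.149 m


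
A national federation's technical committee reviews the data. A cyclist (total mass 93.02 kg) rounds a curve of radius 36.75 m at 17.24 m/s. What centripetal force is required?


Fc = m * v^2 / r
v^2 = 17.24^2 = 297.2176
Fc = 93.02 * 297.2176 / 36.75
Fc = 27647.1812 / 36.75 = 752.3042 N

752.3042 N


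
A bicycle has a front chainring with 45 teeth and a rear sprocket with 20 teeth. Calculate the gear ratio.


GR = front_teeth / rear_teeth
GR = 45 / 20
GR = 2.25

2.25


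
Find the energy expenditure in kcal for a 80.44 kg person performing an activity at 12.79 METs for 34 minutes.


kcal = MET * mass * time_hr
Convert time: 34 min = 0.5667 hr
kcal = 12.79 * 80.44 * 0.5667
kcal = 583.0023 kcal

583.0023 kcal


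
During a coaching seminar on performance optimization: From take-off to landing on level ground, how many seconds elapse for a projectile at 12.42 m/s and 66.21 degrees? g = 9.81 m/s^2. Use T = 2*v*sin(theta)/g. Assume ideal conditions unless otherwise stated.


T = 2*v*sin(theta)/g
sin(theta) = sin(66.21 deg) = 0.915
T = 2*12.42*0.915 / 9.81
T = 22.7293 / 9.81 = 2.317 s

2.317 s


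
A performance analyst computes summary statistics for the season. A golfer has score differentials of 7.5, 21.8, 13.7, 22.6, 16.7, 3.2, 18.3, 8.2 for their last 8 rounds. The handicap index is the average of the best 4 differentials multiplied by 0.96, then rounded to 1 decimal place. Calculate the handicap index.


All differentials: 7.5, 21.8, 13.7, 22.6, 16.7, 3.2, 18.3, 8.2
Sorted: 3.2, 7.5, 8.2, 13.7, 16.7, 18.3, 21.8, 22.6
Best 4: 3.2, 7.5, 8.2, 13.7
Average of best = 32.6 / 4 = 8.15
Raw index = 8.15 * 0.96 = 7.824
Handicap index = round(7.824, 1) = 7.8

7.8


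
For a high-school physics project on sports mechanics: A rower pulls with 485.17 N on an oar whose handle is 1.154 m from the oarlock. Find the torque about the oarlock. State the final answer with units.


tau = F * d
tau = 485.17 * 1.154
tau = 559.8862 N*m

559.8862 N*m


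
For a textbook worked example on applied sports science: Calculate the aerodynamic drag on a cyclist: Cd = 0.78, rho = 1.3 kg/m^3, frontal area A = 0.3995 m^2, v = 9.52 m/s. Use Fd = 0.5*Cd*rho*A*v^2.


Fd = 0.5 * Cd * rho * A * v^2
Fd = 0.5 * 0.78 * 1.3 * 0.3995 * 9.52^2
v^2 = 90.6304
Fd = 0.5 * 0.78 * 1.3 * 0.3995 * 90.6304 = 18.3569 N

18.3569 N


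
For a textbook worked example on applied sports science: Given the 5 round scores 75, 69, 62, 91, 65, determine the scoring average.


Average = sum / n
Sum = 362
Average = 362 / 5 = 72.4

72.4


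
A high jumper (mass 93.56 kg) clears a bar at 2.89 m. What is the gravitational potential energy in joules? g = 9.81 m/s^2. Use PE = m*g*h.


PE = m * g * h
PE = 93.56 * 9.81 * 2.89
PE = 917.8236 * 2.89 = 2652.5102 J

2652.5102 J


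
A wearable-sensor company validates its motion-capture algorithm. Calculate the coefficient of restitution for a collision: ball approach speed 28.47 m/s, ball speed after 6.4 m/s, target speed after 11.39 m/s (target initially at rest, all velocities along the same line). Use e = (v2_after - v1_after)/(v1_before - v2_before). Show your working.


e = (v2_after - v1_after) / (v1_before - v2_before)
Numerator = 11.39 - 6.4 = 4.99
Denominator = 28.47 - 0 = 28.47
e = 4.99 / 28.47 = 0.1753

0.1753


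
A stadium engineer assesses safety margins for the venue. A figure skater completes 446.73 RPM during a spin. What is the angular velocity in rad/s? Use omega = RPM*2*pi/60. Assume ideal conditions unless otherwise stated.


omega = RPM * 2 * pi / 60
omega = 446.73 * 2 * 3.14159 / 60
omega = 2806.8874 / 60 = 46.7815 rad/s

46.7815 rad/s


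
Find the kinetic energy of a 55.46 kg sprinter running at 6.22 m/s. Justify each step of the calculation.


KE = 0.5 * m * v^2
KE = 0.5 * 55.46 * 6.22^2
KE = 0.5 * 55.46 * 38.6884 = 1072.8293 J

1072.8293 J


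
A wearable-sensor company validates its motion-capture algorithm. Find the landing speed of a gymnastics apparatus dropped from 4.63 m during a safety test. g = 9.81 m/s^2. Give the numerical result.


v = sqrt(2 * g * h)
v = sqrt(2 * 9.81 * 4.63)
v = sqrt(90.8406) = 9.531 m/s

9.531 m/s


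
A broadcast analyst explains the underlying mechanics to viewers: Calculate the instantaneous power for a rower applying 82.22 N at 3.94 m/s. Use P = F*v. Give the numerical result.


P = F * v
P = 82.22 * 3.94
P = 323.9468 W

323.9468 W


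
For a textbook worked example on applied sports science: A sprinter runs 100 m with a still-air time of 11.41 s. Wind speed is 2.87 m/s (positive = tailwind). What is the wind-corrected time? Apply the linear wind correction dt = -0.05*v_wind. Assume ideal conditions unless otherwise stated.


dt = -0.05 * v_wind = -0.05 * 2.87 = -0.1435 s
t_corrected = t_still + dt = 11.41 + (-0.1435)
t_corrected = 11.2665 s

11.2665 s


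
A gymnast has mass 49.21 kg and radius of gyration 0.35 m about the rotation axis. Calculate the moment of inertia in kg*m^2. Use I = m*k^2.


I = m * k^2
I = 49.21 * 0.35^2
I = 49.21 * 0.1225 = 6.0282 kg*m^2

6.0282 kg*m^2


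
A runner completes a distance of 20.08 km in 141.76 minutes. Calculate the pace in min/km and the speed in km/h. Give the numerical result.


Pace = time / distance = 141.76 min / 20.08 km = 7.0598 min/km
Speed = distance / time_in_hours = 20.08 / 2.3627 hr
Speed = 8.4989 km/h

7.0598 min/km, 8.4989 km/h


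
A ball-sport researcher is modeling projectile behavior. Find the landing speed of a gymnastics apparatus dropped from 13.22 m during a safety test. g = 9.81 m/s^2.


v = sqrt(2 * g * h)
v = sqrt(2 * 9.81 * 13.22)
v = sqrt(259.3764) = 16.1052 m/s

16.1052 m/s


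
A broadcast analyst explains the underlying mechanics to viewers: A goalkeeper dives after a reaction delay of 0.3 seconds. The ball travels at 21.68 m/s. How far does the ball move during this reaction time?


d = v * t
d = 21.68 * 0.3
d = 6.504 m

6.504 m


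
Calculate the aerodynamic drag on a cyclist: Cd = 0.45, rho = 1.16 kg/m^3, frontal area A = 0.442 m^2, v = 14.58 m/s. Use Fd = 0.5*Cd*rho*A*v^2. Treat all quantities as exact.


Fd = 0.5 * Cd * rho * A * v^2
Fd = 0.5 * 0.45 * 1.16 * 0.442 * 14.58^2
v^2 = 212.5764
Fd = 0.5 * 0.45 * 1.16 * 0.442 * 212.5764 = 24.5232 N

24.5232 N


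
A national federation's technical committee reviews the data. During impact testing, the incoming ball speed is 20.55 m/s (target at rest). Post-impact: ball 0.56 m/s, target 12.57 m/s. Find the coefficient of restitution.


e = (v2_after - v1_after) / (v1_before - v2_before)
Numerator = 12.57 - 0.56 = 12.01
Denominator = 20.55 - 0 = 20.55
e = 12.01 / 20.55 = 0.5844

0.5844


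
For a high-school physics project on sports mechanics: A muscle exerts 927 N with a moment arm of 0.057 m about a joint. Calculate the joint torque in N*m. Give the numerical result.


tau = F * d
tau = 927 * 0.057
tau = 52.839 N*m

52.839 N*m


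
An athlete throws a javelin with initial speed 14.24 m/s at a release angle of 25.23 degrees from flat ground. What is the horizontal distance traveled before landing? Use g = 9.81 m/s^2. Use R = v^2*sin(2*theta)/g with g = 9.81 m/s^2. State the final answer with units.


R = v^2 * sin(2*theta) / g
Convert angle to radians: theta = 25.23 deg = 0.4403 rad
sin(2*theta) = sin(0.8807) = 0.7712
R = 14.24^2 * 0.7712 / 9.81
R = 202.7776 * 0.7712 / 9.81 = 15.9407 m

15.9407 m


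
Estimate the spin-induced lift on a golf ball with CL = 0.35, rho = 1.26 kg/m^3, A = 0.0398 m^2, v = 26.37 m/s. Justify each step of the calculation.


FM = 0.5 * CL * rho * A * v^2
FM = 0.5 * 0.35 * 1.26 * 0.0398 * 26.37^2
v^2 = 695.3769
FM = 0.5 * 0.35 * 1.26 * 0.0398 * 695.3769 = 6.1026 N

6.1026 N


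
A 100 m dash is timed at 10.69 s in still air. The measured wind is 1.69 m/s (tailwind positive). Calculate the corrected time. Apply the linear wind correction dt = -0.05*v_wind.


dt = -0.05 * v_wind = -0.05 * 1.69 = -0.0845 s
t_corrected = t_still + dt = 10.69 + (-0.0845)
t_corrected = 10.6055 s

10.6055 s


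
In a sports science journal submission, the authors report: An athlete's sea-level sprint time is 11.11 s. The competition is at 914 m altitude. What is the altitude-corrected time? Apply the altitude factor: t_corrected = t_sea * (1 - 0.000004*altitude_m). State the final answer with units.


Correction factor = 1 - 0.000004 * 914 = 0.996344
t_corrected = t_sea * factor = 11.11 * 0.996344
t_corrected = 11.0694 s

11.0694 s


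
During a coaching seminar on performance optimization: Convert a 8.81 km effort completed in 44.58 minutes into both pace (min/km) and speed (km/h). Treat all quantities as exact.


Pace = time / distance = 44.58 min / 8.81 km = 5.0602 min/km
Speed = distance / time_in_hours = 8.81 / 0.743 hr
Speed = 11.8573 km/h

5.0602 min/km, 11.8573 km/h


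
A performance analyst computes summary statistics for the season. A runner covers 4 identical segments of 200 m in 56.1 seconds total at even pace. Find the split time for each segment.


Split time = total_time / n_laps = 56.1 / 4
Split time = 14.025 s per lap

14.025 s


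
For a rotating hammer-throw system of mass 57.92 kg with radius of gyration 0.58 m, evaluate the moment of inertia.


I = m * k^2
I = 57.92 * 0.58^2
I = 57.92 * 0.3364 = 19.4843 kg*m^2

19.4843 kg*m^2


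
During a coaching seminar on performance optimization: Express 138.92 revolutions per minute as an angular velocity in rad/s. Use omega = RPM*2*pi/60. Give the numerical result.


omega = RPM * 2 * pi / 60
omega = 138.92 * 2 * 3.14159 / 60
omega = 872.8601 / 60 = 14.5477 rad/s

14.5477 rad/s


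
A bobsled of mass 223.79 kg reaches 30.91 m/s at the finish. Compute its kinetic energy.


KE = 0.5 * m * v^2
KE = 0.5 * 223.79 * 30.91^2
KE = 0.5 * 223.79 * 955.4281 = 106907.6272 J

106907.6272 J


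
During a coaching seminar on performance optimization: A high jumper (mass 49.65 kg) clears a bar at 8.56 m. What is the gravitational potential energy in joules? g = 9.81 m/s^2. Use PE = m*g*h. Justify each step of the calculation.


PE = m * g * h
PE = 49.65 * 9.81 * 8.56
PE = 487.0665 * 8.56 = 4169.2892 J

4169.2892 J


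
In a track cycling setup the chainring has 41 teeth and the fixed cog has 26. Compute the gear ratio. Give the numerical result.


GR = front_teeth / rear_teeth
GR = 41 / 26
GR = 1.5769

1.5769


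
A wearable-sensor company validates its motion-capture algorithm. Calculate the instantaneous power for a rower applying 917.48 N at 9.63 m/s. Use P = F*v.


P = F * v
P = 917.48 * 9.63
P = 8835.3324 W

8835.3324 W


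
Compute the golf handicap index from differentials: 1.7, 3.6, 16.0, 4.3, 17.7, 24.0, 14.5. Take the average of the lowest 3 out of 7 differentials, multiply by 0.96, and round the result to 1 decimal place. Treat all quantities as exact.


All differentials: 1.7, 3.6, 16.0, 4.3, 17.7, 24.0, 14.5
Sorted: 1.7, 3.6, 4.3, 14.5, 16.0, 17.7, 24.0
Best 3: 1.7, 3.6, 4.3
Average of best = 9.6 / 3 = 3.2
Raw index = 3.2 * 0.96 = 3.072
Handicap index = round(3.072, 1) = 3.1

3.1


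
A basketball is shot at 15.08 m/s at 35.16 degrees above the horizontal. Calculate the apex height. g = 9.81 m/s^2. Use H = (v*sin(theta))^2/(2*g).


H = (v*sin(theta))^2 / (2*g)
vy = v*sin(theta) = 15.08 * sin(35.16 deg) = 8.684 m/s
H = vy^2 / (2*g) = 75.4118 / (2*9.81)
H = 75.4118 / 19.62 = 3.8436 m

3.8436 m


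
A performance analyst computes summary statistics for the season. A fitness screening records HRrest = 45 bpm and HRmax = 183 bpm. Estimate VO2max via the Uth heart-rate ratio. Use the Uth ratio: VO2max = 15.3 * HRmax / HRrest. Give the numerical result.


VO2max = 15.3 * HRmax / HRrest
VO2max = 15.3 * 183 / 45
VO2max = 2799.9 / 45 = 62.22 mL/kg/min

62.22 mL/kg/min


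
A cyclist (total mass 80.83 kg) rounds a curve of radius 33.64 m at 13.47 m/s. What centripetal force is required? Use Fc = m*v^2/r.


Fc = m * v^2 / r
v^2 = 13.47^2 = 181.4409
Fc = 80.83 * 181.4409 / 33.64
Fc = 14665.8679 / 33.64 = 435.9652 N

435.9652 N


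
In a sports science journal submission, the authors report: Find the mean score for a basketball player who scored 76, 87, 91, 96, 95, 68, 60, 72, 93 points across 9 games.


Average = sum / n
Sum = 738
Average = 738 / 9 = 82

82


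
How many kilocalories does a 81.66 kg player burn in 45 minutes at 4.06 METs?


kcal = MET * mass * time_hr
Convert time: 45 min = 0.75 hr
kcal = 4.06 * 81.66 * 0.75
kcal = 248.6547 kcal

248.6547 kcal


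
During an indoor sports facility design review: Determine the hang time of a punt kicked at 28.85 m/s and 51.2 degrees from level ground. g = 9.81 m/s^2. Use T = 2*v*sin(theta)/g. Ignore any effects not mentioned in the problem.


T = 2*v*sin(theta)/g
sin(theta) = sin(51.2 deg) = 0.7793
T = 2*28.85*0.7793 / 9.81
T = 44.9678 / 9.81 = 4.5839 s

4.5839 s


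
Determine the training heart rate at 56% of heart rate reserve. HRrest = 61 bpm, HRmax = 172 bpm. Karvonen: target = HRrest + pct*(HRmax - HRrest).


Target = HRrest + pct*(HRmax - HRrest)
Heart rate reserve = HRmax - HRrest = 172 - 61 = 111 bpm
Fraction = 56% = 0.56
Target = 61 + 0.56 * 111
Target = 61 + 62.16 = 123.16 bpm

123.16 bpm


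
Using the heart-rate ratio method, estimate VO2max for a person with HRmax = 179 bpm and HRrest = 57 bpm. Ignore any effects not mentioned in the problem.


VO2max = 15.3 * HRmax / HRrest
VO2max = 15.3 * 179 / 57
VO2max = 2738.7 / 57 = 48.0474 mL/kg/min

48.0474 mL/kg/min


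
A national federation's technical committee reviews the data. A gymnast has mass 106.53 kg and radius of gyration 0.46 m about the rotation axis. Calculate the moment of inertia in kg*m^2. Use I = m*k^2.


I = m * k^2
I = 106.53 * 0.46^2
I = 106.53 * 0.2116 = 22.5417 kg*m^2

22.5417 kg*m^2


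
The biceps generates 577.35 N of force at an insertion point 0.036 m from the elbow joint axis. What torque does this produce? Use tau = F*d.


tau = F * d
tau = 577.35 * 0.036
tau = 20.7846 N*m

20.7846 N*m


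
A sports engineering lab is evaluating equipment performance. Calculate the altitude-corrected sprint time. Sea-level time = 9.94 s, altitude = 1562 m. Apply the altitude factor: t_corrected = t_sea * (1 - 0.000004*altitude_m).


Correction factor = 1 - 0.000004 * 1562 = 0.993752
t_corrected = t_sea * factor = 9.94 * 0.993752
t_corrected = 9.8779 s

9.8779 s


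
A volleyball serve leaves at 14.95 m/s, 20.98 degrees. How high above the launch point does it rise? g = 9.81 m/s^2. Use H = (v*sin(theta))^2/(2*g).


H = (v*sin(theta))^2 / (2*g)
vy = v*sin(theta) = 14.95 * sin(20.98 deg) = 5.3527 m/s
H = vy^2 / (2*g) = 28.6517 / (2*9.81)
H = 28.6517 / 19.62 = 1.4603 m

1.4603 m


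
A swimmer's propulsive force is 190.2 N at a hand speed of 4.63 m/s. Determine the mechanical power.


P = F * v
P = 190.2 * 4.63
P = 880.626 W

880.626 W


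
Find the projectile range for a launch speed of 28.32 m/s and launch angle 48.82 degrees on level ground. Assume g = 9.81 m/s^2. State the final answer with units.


R = v^2 * sin(2*theta) / g
Convert angle to radians: theta = 48.82 deg = 0.8521 rad
sin(2*theta) = sin(1.7041) = 0.9911
R = 28.32^2 * 0.9911 / 9.81
R = 802.0224 * 0.9911 / 9.81 = 81.0298 m

81.0298 m


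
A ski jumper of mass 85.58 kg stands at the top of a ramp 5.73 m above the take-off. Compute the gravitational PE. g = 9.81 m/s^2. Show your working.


PE = m * g * h
PE = 85.58 * 9.81 * 5.73
PE = 839.5398 * 5.73 = 4810.5631 J

4810.5631 J


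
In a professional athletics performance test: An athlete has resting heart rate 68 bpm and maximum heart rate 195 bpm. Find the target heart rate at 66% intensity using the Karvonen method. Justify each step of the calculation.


Target = HRrest + pct*(HRmax - HRrest)
Heart rate reserve = HRmax - HRrest = 195 - 68 = 127 bpm
Fraction = 66% = 0.66
Target = 68 + 0.66 * 127
Target = 68 + 83.82 = 151.82 bpm

151.82 bpm


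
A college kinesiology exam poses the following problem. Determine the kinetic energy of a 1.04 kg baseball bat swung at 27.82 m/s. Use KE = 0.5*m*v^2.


KE = 0.5 * m * v^2
KE = 0.5 * 1.04 * 27.82^2
KE = 0.5 * 1.04 * 773.9524 = 402.4552 J

402.4552 J


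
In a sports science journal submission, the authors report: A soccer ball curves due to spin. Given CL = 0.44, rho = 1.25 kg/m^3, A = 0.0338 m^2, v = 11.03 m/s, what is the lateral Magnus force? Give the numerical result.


FM = 0.5 * CL * rho * A * v^2
FM = 0.5 * 0.44 * 1.25 * 0.0338 * 11.03^2
v^2 = 121.6609
FM = 0.5 * 0.44 * 1.25 * 0.0338 * 121.6609 = 1.1308 N

1.1308 N


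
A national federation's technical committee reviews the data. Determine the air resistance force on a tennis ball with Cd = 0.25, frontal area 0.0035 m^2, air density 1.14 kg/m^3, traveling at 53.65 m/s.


Fd = 0.5 * Cd * rho * A * v^2
Fd = 0.5 * 0.25 * 1.14 * 0.0035 * 53.65^2
v^2 = 2878.3225
Fd = 0.5 * 0.25 * 1.14 * 0.0035 * 2878.3225 = 1.4356 N

1.4356 N


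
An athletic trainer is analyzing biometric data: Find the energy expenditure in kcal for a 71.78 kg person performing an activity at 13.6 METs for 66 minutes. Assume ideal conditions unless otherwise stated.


kcal = MET * mass * time_hr
Convert time: 66 min = 1.1 hr
kcal = 13.6 * 71.78 * 1.1
kcal = 1073.8288 kcal

1073.8288 kcal


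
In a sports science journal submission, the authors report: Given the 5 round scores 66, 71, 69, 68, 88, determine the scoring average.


Average = sum / n
Sum = 362
Average = 362 / 5 = 72.4

72.4


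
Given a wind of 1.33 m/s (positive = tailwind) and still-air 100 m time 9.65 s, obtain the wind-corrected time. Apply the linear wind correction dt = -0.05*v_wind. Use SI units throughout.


dt = -0.05 * v_wind = -0.05 * 1.33 = -0.0665 s
t_corrected = t_still + dt = 9.65 + (-0.0665)
t_corrected = 9.5835 s

9.5835 s


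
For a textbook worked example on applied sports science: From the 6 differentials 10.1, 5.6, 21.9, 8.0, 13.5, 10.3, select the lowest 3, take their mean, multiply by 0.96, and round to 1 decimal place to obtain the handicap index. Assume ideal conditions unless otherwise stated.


All differentials: 10.1, 5.6, 21.9, 8.0, 13.5, 10.3
Sorted: 5.6, 8.0, 10.1, 10.3, 13.5, 21.9
Best 3: 5.6, 8.0, 10.1
Average of best = 23.7 / 3 = 7.9
Raw index = 7.9 * 0.96 = 7.584
Handicap index = round(7.584, 1) = 7.6

7.6


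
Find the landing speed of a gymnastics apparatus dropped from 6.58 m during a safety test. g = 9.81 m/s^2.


v = sqrt(2 * g * h)
v = sqrt(2 * 9.81 * 6.58)
v = sqrt(129.0996) = 11.3622 m/s

11.3622 m/s


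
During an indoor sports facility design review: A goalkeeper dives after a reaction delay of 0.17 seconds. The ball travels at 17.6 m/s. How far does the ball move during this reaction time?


d = v * t
d = 17.6 * 0.17
d = 2.992 m

2.992 m


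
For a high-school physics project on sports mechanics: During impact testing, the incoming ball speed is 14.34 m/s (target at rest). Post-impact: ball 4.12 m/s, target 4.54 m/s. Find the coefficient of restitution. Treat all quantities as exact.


e = (v2_after - v1_after) / (v1_before - v2_before)
Numerator = 4.54 - 4.12 = 0.42
Denominator = 14.34 - 0 = 14.34
e = 0.42 / 14.34 = 0.0293

0.0293


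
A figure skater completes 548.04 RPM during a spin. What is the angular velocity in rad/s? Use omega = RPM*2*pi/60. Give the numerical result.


omega = RPM * 2 * pi / 60
omega = 548.04 * 2 * 3.14159 / 60
omega = 3443.4369 / 60 = 57.3906 rad/s

57.3906 rad/s


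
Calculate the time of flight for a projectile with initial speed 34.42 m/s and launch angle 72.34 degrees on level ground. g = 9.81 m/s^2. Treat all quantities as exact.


T = 2*v*sin(theta)/g
sin(theta) = sin(72.34 deg) = 0.9529
T = 2*34.42*0.9529 / 9.81
T = 65.5958 / 9.81 = 6.6866 s

6.6866 s


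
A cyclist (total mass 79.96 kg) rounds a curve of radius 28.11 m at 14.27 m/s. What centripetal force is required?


Fc = m * v^2 / r
v^2 = 14.27^2 = 203.6329
Fc = 79.96 * 203.6329 / 28.11
Fc = 16282.4867 / 28.11 = 579.2418 N

579.2418 N


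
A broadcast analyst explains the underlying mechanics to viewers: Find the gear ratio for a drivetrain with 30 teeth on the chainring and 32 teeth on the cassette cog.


GR = front_teeth / rear_teeth
GR = 30 / 32
GR = 0.9375

0.9375


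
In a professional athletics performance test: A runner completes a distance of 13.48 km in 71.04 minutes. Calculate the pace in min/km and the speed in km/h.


Pace = time / distance = 71.04 min / 13.48 km = 5.27 min/km
Speed = distance / time_in_hours = 13.48 / 1.184 hr
Speed = 11.3851 km/h

5.27 min/km, 11.3851 km/h


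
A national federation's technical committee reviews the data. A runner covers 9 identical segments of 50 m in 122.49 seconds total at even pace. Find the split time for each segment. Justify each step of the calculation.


Split time = total_time / n_laps = 122.49 / 9
Split time = 13.61 s per lap

13.61 s


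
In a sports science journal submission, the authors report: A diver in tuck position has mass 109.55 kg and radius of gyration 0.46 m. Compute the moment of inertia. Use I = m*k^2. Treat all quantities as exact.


I = m * k^2
I = 109.55 * 0.46^2
I = 109.55 * 0.2116 = 23.1808 kg*m^2

23.1808 kg*m^2


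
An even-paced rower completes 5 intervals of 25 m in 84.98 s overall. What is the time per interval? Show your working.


Split time = total_time / n_laps = 84.98 / 5
Split time = 16.996 s per lap

16.996 s


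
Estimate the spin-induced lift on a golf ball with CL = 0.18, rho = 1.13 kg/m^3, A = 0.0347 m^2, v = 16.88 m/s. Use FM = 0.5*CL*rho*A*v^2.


FM = 0.5 * CL * rho * A * v^2
FM = 0.5 * 0.18 * 1.13 * 0.0347 * 16.88^2
v^2 = 284.9344
FM = 0.5 * 0.18 * 1.13 * 0.0347 * 284.9344 = 1.0055 N

1.0055 N


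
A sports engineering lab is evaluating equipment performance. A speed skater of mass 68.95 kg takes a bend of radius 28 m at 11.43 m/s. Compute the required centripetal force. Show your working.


Fc = m * v^2 / r
v^2 = 11.43^2 = 130.6449
Fc = 68.95 * 130.6449 / 28
Fc = 9007.9659 / 28 = 321.7131 N

321.7131 N


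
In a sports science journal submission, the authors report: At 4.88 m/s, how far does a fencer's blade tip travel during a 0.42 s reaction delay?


d = v * t
d = 4.88 * 0.42
d = 2.0496 m

2.0496 m


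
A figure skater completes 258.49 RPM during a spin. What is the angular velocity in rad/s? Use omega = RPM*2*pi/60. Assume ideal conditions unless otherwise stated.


omega = RPM * 2 * pi / 60
omega = 258.49 * 2 * 3.14159 / 60
omega = 1624.1406 / 60 = 27.069 rad/s

27.069 rad/s


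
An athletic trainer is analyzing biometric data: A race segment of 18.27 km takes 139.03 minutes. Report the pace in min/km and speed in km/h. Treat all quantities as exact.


Pace = time / distance = 139.03 min / 18.27 km = 7.6097 min/km
Speed = distance / time_in_hours = 18.27 / 2.3172 hr
Speed = 7.8846 km/h

7.6097 min/km, 7.8846 km/h


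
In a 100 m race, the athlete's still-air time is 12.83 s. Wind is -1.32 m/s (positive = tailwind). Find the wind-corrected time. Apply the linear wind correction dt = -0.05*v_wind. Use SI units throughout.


dt = -0.05 * v_wind = -0.05 * -1.32 = 0.066 s
t_corrected = t_still + dt = 12.83 + (0.066)
t_corrected = 12.896 s

12.896 s


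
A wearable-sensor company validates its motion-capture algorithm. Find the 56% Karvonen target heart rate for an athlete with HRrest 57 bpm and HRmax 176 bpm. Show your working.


Target = HRrest + pct*(HRmax - HRrest)
Heart rate reserve = HRmax - HRrest = 176 - 57 = 119 bpm
Fraction = 56% = 0.56
Target = 57 + 0.56 * 119
Target = 57 + 66.64 = 123.64 bpm

123.64 bpm


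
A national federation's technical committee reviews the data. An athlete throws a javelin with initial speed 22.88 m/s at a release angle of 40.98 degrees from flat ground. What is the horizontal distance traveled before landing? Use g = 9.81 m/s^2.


R = v^2 * sin(2*theta) / g
Convert angle to radians: theta = 40.98 deg = 0.7152 rad
sin(2*theta) = sin(1.4305) = 0.9902
R = 22.88^2 * 0.9902 / 9.81
R = 523.4944 * 0.9902 / 9.81 = 52.8388 m

52.8388 m


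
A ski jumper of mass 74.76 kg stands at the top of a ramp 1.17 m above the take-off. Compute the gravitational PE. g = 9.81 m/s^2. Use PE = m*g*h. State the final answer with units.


PE = m * g * h
PE = 74.76 * 9.81 * 1.17
PE = 733.3956 * 1.17 = 858.0729 J

858.0729 J


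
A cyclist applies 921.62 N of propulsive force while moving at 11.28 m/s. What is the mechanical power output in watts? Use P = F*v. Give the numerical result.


P = F * v
P = 921.62 * 11.28
P = 10395.8736 W

10395.8736 W


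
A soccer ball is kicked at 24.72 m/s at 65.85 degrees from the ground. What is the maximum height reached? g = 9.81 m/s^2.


H = (v*sin(theta))^2 / (2*g)
vy = v*sin(theta) = 24.72 * sin(65.85 deg) = 22.5564 m/s
H = vy^2 / (2*g) = 508.7932 / (2*9.81)
H = 508.7932 / 19.62 = 25.9324 m

25.9324 m


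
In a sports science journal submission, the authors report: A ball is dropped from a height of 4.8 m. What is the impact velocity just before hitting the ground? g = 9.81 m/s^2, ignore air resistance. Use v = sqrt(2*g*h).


v = sqrt(2 * g * h)
v = sqrt(2 * 9.81 * 4.8)
v = sqrt(94.176) = 9.7044 m/s

9.7044 m/s


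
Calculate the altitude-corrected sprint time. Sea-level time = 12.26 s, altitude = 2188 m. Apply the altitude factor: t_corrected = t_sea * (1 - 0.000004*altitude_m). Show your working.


Correction factor = 1 - 0.000004 * 2188 = 0.991248
t_corrected = t_sea * factor = 12.26 * 0.991248
t_corrected = 12.1527 s

12.1527 s


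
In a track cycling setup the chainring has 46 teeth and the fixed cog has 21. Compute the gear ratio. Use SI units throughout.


GR = front_teeth / rear_teeth
GR = 46 / 21
GR = 2.1905

2.1905


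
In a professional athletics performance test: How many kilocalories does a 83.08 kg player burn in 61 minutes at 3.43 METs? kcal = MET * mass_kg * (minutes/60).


kcal = MET * mass * time_hr
Convert time: 61 min = 1.0167 hr
kcal = 3.43 * 83.08 * 1.0167
kcal = 289.7138 kcal

289.7138 kcal


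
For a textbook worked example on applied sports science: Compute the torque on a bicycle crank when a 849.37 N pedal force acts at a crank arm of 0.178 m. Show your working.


tau = F * d
tau = 849.37 * 0.178
tau = 151.1879 N*m

151.1879 N*m


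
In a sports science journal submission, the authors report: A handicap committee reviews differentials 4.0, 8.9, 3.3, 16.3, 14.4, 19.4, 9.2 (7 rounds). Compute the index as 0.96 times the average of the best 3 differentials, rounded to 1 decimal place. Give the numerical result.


All differentials: 4.0, 8.9, 3.3, 16.3, 14.4, 19.4, 9.2
Sorted: 3.3, 4.0, 8.9, 9.2, 14.4, 16.3, 19.4
Best 3: 3.3, 4.0, 8.9
Average of best = 16.2 / 3 = 5.4
Raw index = 5.4 * 0.96 = 5.184
Handicap index = round(5.184, 1) = 5.2

5.2


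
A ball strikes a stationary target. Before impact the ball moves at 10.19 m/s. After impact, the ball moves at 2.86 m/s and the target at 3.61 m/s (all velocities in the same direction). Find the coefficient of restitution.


e = (v2_after - v1_after) / (v1_before - v2_before)
Numerator = 3.61 - 2.86 = 0.75
Denominator = 10.19 - 0 = 10.19
e = 0.75 / 10.19 = 0.0736

0.0736


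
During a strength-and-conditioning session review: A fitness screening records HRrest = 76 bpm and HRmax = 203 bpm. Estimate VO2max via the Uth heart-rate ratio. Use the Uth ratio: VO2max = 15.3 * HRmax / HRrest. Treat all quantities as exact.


VO2max = 15.3 * HRmax / HRrest
VO2max = 15.3 * 203 / 76
VO2max = 3105.9 / 76 = 40.8671 mL/kg/min

40.8671 mL/kg/min


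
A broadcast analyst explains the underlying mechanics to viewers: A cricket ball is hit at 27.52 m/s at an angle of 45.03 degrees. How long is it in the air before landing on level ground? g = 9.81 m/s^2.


T = 2*v*sin(theta)/g
sin(theta) = sin(45.03 deg) = 0.7075
T = 2*27.52*0.7075 / 9.81
T = 38.9395 / 9.81 = 3.9694 s

3.9694 s


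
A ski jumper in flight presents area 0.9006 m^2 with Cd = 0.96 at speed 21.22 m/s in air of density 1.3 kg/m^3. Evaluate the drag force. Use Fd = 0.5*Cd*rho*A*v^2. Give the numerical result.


Fd = 0.5 * Cd * rho * A * v^2
Fd = 0.5 * 0.96 * 1.3 * 0.9006 * 21.22^2
v^2 = 450.2884
Fd = 0.5 * 0.96 * 1.3 * 0.9006 * 450.2884 = 253.0506 N

253.0506 N


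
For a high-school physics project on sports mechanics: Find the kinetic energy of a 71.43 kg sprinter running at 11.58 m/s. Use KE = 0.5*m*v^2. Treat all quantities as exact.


KE = 0.5 * m * v^2
KE = 0.5 * 71.43 * 11.58^2
KE = 0.5 * 71.43 * 134.0964 = 4789.2529 J

4789.2529 J


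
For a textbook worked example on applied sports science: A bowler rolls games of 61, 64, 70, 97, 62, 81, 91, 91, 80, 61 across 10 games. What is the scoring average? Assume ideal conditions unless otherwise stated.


Average = sum / n
Sum = 758
Average = 758 / 10 = 75.8

75.8


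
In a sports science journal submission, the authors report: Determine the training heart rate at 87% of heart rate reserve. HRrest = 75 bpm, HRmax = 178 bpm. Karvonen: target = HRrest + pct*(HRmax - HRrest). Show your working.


Target = HRrest + pct*(HRmax - HRrest)
Heart rate reserve = HRmax - HRrest = 178 - 75 = 103 bpm
Fraction = 87% = 0.87
Target = 75 + 0.87 * 103
Target = 75 + 89.61 = 164.61 bpm

164.61 bpm


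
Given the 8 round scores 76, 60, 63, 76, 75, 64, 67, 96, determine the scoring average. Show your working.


Average = sum / n
Sum = 577
Average = 577 / 8 = 72.125

72.125


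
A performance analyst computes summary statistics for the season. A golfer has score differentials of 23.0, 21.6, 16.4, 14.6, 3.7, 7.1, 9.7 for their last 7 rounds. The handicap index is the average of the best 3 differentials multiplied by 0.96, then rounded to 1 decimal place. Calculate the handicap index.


All differentials: 23.0, 21.6, 16.4, 14.6, 3.7, 7.1, 9.7
Sorted: 3.7, 7.1, 9.7, 14.6, 16.4, 21.6, 23.0
Best 3: 3.7, 7.1, 9.7
Average of best = 20.5 / 3 = 6.8333
Raw index = 6.8333 * 0.96 = 6.56
Handicap index = round(6.56, 1) = 6.6

6.6


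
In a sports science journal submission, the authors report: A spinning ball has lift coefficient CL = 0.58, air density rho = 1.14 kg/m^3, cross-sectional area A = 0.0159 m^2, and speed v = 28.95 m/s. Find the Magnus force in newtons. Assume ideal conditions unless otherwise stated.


FM = 0.5 * CL * rho * A * v^2
FM = 0.5 * 0.58 * 1.14 * 0.0159 * 28.95^2
v^2 = 838.1025
FM = 0.5 * 0.58 * 1.14 * 0.0159 * 838.1025 = 4.4055 N

4.4055 N


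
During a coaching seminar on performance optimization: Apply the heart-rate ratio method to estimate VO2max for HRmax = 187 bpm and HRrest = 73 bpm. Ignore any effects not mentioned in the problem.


VO2max = 15.3 * HRmax / HRrest
VO2max = 15.3 * 187 / 73
VO2max = 2861.1 / 73 = 39.1932 mL/kg/min

39.1932 mL/kg/min


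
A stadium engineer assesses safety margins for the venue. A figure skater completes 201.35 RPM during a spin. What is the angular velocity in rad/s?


omega = RPM * 2 * pi / 60
omega = 201.35 * 2 * 3.14159 / 60
omega = 1265.1194 / 60 = 21.0853 rad/s

21.0853 rad/s


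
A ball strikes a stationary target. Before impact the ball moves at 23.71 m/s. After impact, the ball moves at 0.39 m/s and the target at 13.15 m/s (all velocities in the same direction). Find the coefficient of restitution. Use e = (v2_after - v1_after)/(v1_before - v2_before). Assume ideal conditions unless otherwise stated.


e = (v2_after - v1_after) / (v1_before - v2_before)
Numerator = 13.15 - 0.39 = 12.76
Denominator = 23.71 - 0 = 23.71
e = 12.76 / 23.71 = 0.5382

0.5382
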